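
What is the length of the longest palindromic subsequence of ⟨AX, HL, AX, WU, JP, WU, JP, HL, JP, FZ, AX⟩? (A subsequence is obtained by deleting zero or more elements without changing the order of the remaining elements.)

One longest palindromic subsequence is AX HL JP WU JP HL AX (positions 1,2,5,6,7,8,11); it reads the same forward and backward, and the interval DP gives dp[1][11] = 7.

7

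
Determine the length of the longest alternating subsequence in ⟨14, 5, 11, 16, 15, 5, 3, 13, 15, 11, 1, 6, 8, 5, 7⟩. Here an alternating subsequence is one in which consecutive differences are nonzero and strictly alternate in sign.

A longest alternating subsequence is 14, 5, 11, 5, 13, 1, 6, 5, 7 (positions 1,2,3,6,8,11,12,14,15); its 8 consecutive differences strictly alternate in sign, and length 9 is optimal.

9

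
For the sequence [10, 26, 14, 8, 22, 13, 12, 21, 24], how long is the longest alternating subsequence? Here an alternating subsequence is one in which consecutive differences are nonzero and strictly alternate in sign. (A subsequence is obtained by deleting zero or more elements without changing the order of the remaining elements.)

6

Track the best alternating length ending on an up-step vs a down-step at each position: up/down = 1/1, 2/1, 2/3, 1/3, 4/3, 4/5, 4/5, 6/5, 6/3.
The maximum over both is 6; one such subsequence is 10, 26, 14, 22, 13, 21.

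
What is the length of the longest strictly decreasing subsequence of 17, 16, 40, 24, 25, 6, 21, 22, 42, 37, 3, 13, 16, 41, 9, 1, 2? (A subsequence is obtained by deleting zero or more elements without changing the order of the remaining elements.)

6

One longest decreasing subsequence is 40, 24, 21, 13, 9, 1 (positions 3,4,7,12,15,16), of length 6; no longer one exists.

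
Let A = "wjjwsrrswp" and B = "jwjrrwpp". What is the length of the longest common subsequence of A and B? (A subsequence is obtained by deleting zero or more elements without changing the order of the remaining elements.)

A longest common subsequence is wjrrwp (length 6); the LCS DP confirms no longer common subsequence exists.

6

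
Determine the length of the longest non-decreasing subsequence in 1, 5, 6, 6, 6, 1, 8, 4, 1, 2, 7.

6

Scanning left to right, the best length ending at each element is: 1→1, 5→2, 6→3, 6→4, 6→5, 1→2, 8→6, 4→3, 1→3, 2→4, 7→6.
So the longest non-decreasing subsequence has length 6, e.g. 1, 5, 6, 6, 6, 8.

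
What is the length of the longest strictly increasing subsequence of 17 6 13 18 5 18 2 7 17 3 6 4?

3

One longest increasing subsequence is 6, 13, 18 (positions 2,3,4), of length 3; no longer one exists.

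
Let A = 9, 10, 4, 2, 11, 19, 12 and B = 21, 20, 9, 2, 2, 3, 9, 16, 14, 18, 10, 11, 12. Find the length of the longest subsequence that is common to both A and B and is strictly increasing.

A longest common strictly increasing subsequence is 9, 10, 11, 12 (length 4); it appears in order in both A and B, and no longer such subsequence exists.

4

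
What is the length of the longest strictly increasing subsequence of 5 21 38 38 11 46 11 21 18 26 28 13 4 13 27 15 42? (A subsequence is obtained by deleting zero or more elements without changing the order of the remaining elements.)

Scanning left to right, the best length ending at each element is: 5→1, 21→2, 38→3, 38→3, 11→2, 46→4, 11→2, 21→3, 18→3, 26→4, 28→5, 13→3, 4→1, 13→3, 27→5, 15→4, 42→6.
So the longest increasing subsequence has length 6, e.g. 5, 11, 21, 26, 28, 42.

6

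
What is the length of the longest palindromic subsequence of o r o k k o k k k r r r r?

One longest palindromic subsequence is rkkkkkr (positions 2,4,5,7,8,9,13); it reads the same forward and backward, and the interval DP gives dp[1][13] = 7.

7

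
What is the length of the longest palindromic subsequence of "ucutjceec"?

One longest palindromic subsequence is ceec (positions 2,7,8,9); it reads the same forward and backward, and the interval DP gives dp[1][9] = 4.

4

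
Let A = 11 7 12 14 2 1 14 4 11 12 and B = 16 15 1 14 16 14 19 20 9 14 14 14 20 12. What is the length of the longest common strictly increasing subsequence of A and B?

For each value that appears in both, track the longest common increasing run ending there.
The best achievable length is 2; one witness is 1, 14 (A-positions 6,7, B-positions 3,4).

2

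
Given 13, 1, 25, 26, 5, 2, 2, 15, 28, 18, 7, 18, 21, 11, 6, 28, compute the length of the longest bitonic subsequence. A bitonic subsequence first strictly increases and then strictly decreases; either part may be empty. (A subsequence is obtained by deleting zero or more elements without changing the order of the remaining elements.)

Let inc[i] be the LIS ending at i and dec[i] the longest strictly decreasing subsequence starting at i. inc = [1, 1, 2, 3, 2, 2, 2, 3, 4, 4, 3, 4, 5, 4, 3, 6], dec = [3, 1, 4, 4, 2, 1, 1, 3, 4, 3, 2, 3, 3, 2, 1, 1].
max_i inc[i]+dec[i]−1 = 7, with one witness 13, 25, 26, 28, 21, 11, 6.

7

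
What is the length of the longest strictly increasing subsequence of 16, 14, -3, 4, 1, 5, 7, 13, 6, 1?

5

One longest increasing subsequence is -3, 4, 5, 7, 13 (positions 3,4,6,7,8), of length 5; no longer one exists.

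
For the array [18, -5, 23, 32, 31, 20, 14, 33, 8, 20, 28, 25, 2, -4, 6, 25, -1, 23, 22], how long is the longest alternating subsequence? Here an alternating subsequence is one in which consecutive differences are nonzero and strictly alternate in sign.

12

A longest alternating subsequence is 18, -5, 32, 31, 33, 8, 20, 2, 6, -1, 23, 22 (positions 1,2,4,5,8,9,10,13,15,17,18,19); its 11 consecutive differences strictly alternate in sign, and length 12 is optimal.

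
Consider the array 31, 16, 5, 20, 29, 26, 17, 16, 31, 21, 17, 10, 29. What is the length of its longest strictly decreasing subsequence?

Let dp[i] be the longest decreasing subsequence ending at position i. Then dp = [1, 2, 3, 2, 2, 3, 4, 5, 1, 4, 5, 6, 2].
The maximum is 6; one witness is 31, 29, 26, 17, 16, 10 at positions 1,5,6,7,8,12.

6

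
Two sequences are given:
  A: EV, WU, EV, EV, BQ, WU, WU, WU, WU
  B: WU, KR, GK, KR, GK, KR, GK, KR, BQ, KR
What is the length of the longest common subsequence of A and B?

A longest common subsequence is WU, BQ (length 2); the LCS DP confirms no longer common subsequence exists.

2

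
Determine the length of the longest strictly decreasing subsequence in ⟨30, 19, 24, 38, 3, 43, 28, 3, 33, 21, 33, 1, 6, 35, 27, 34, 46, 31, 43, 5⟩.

5

One longest decreasing subsequence is 30, 24, 21, 6, 5 (positions 1,3,10,13,20), of length 5; no longer one exists.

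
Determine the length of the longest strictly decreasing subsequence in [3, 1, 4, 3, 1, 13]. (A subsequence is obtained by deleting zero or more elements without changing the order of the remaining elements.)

3

Let dp[i] be the longest decreasing subsequence ending at position i. Then dp = [1, 2, 1, 2, 3, 1].
The maximum is 3; one witness is 4, 3, 1 at positions 3,4,5.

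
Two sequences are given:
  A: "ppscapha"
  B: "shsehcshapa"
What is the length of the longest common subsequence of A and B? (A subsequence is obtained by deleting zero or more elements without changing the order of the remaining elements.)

5

A longest common subsequence is scapa (length 5); the LCS DP confirms no longer common subsequence exists.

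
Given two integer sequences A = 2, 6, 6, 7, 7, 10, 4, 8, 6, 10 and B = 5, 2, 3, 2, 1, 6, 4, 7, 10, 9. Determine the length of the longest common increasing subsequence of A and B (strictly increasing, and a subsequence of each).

For each value that appears in both, track the longest common increasing run ending there.
The best achievable length is 4; one witness is 2, 6, 7, 10 (A-positions 1,2,4,6, B-positions 2,6,8,9).

4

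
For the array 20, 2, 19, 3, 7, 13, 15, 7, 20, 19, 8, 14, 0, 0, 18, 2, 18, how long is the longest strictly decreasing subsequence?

5

Let dp[i] be the longest decreasing subsequence ending at position i. Then dp = [1, 2, 2, 3, 3, 3, 3, 4, 1, 2, 4, 4, 5, 5, 3, 5, 3].
The maximum is 5; one witness is 20, 19, 13, 7, 0 at positions 1,3,6,8,13.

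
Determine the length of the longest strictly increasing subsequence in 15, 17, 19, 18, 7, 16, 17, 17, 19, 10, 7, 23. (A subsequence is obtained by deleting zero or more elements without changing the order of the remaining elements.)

Let dp[i] be the longest increasing subsequence ending at position i. Then dp = [1, 2, 3, 3, 1, 2, 3, 3, 4, 2, 1, 5].
The maximum is 5; one witness is 15, 17, 18, 19, 23 at positions 1,2,4,9,12.

5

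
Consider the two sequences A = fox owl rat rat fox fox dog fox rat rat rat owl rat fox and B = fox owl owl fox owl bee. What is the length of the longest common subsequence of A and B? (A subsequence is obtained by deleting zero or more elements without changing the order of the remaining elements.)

4

Backtracking the LCS table gives one alignment: fox (A1,B1) → owl (A2,B3) → fox (A8,B4) → owl (A12,B5).
So the longest common subsequence has length 4.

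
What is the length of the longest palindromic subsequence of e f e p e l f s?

One longest palindromic subsequence is fepef (positions 2,3,4,5,7); it reads the same forward and backward, and the interval DP gives dp[1][8] = 5.

5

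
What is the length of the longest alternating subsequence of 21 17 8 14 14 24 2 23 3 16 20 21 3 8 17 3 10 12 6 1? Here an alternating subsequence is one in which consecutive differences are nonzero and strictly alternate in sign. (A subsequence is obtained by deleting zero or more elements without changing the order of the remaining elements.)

Track the best alternating length ending on an up-step vs a down-step at each position: up/down = 1/1, 1/2, 1/2, 3/2, 3/2, 3/1, 1/4, 5/4, 5/6, 7/6, 7/6, 7/6, 5/8, 9/8, 9/8, 5/10, 11/10, 11/10, 11/12, 1/12.
The maximum over both is 12; one such subsequence is 21, 8, 14, 2, 23, 3, 16, 3, 8, 3, 10, 6.

12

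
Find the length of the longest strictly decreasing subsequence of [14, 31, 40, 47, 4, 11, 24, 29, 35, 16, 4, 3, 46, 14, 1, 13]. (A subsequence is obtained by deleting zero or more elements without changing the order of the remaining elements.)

6

One longest decreasing subsequence is 31, 24, 16, 4, 3, 1 (positions 2,7,10,11,12,15), of length 6; no longer one exists.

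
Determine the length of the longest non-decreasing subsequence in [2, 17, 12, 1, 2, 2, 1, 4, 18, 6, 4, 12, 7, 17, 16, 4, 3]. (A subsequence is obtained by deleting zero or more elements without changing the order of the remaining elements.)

Scanning left to right, the best length ending at each element is: 2→1, 17→2, 12→2, 1→1, 2→2, 2→3, 1→2, 4→4, 18→5, 6→5, 4→5, 12→6, 7→6, 17→7, 16→7, 4→6, 3→4.
So the longest non-decreasing subsequence has length 7, e.g. 2, 2, 2, 4, 6, 12, 17.

7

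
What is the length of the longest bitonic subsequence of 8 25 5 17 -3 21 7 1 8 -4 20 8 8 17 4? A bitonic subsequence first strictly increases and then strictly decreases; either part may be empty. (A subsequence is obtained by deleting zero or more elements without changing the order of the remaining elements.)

6

Let inc[i] be the LIS ending at i and dec[i] the longest strictly decreasing subsequence starting at i. inc = [1, 2, 1, 2, 1, 3, 2, 2, 3, 1, 4, 3, 3, 4, 3], dec = [4, 5, 3, 4, 2, 4, 3, 2, 2, 1, 3, 2, 2, 2, 1].
max_i inc[i]+dec[i]−1 = 6, with one witness 8, 25, 21, 20, 17, 4.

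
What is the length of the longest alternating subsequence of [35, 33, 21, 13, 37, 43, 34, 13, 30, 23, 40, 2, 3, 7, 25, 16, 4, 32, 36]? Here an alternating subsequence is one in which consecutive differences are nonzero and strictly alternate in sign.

Track the best alternating length ending on an up-step vs a down-step at each position: up/down = 1/1, 1/2, 1/2, 1/2, 3/1, 3/1, 3/4, 1/4, 5/4, 5/6, 7/4, 1/8, 9/8, 9/8, 9/8, 9/10, 9/10, 11/8, 11/8.
The maximum over both is 11; one such subsequence is 35, 33, 37, 13, 30, 23, 40, 2, 25, 16, 32.

11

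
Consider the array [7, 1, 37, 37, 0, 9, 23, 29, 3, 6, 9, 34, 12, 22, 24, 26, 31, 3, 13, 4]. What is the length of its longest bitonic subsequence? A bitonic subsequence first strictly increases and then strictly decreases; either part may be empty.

One longest bitonic subsequence is 1, 3, 6, 9, 12, 22, 24, 26, 31, 13, 4 (positions 2,9,10,11,13,14,15,16,17,19,20): it rises to 31 then falls. Length 11 is optimal.

11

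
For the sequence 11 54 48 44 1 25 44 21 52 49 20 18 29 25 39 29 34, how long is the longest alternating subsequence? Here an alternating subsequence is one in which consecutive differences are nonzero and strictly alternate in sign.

12

Track the best alternating length ending on an up-step vs a down-step at each position: up/down = 1/1, 2/1, 2/3, 2/3, 1/3, 4/3, 4/3, 4/5, 6/3, 6/7, 4/7, 4/7, 8/7, 8/9, 10/7, 10/11, 12/11.
The maximum over both is 12; one such subsequence is 11, 54, 1, 25, 21, 52, 20, 29, 25, 39, 29, 34.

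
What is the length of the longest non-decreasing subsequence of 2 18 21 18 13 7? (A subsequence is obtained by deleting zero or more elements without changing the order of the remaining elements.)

Scanning left to right, the best length ending at each element is: 2→1, 18→2, 21→3, 18→3, 13→2, 7→2.
So the longest non-decreasing subsequence has length 3, e.g. 2, 18, 21.

3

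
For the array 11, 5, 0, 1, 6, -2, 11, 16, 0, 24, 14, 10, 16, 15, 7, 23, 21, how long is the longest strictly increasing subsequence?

Let dp[i] be the longest increasing subsequence ending at position i. Then dp = [1, 1, 1, 2, 3, 1, 4, 5, 2, 6, 5, 4, 6, 6, 4, 7, 7].
The maximum is 7; one witness is 0, 1, 6, 11, 14, 16, 23 at positions 3,4,5,7,11,13,16.

7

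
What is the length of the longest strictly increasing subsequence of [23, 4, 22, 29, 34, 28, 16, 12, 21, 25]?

One longest increasing subsequence is 4, 22, 29, 34 (positions 2,3,4,5), of length 4; no longer one exists.

4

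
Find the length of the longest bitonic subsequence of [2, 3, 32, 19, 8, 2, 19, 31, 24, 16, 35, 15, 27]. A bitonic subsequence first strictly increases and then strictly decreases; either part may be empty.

Let inc[i] be the LIS ending at i and dec[i] the longest strictly decreasing subsequence starting at i. inc = [1, 2, 3, 3, 3, 1, 4, 5, 5, 4, 6, 4, 6], dec = [1, 2, 5, 3, 2, 1, 3, 4, 3, 2, 2, 1, 1].
max_i inc[i]+dec[i]−1 = 8, with one witness 2, 3, 8, 19, 31, 24, 16, 15.

8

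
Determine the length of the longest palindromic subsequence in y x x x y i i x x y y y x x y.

One longest palindromic subsequence is yxxyyyyxxy (positions 1,2,3,5,10,11,12,13,14,15); it reads the same forward and backward, and the interval DP gives dp[1][15] = 10.

10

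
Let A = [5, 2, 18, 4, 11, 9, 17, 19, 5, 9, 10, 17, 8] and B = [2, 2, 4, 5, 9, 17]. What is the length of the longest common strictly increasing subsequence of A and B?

A longest common strictly increasing subsequence is 2, 4, 5, 9, 17 (length 5); it appears in order in both A and B, and no longer such subsequence exists.

5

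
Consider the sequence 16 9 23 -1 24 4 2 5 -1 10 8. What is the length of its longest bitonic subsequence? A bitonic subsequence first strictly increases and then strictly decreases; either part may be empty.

6

Let inc[i] be the LIS ending at i and dec[i] the longest strictly decreasing subsequence starting at i. inc = [1, 1, 2, 1, 3, 2, 2, 3, 1, 4, 4], dec = [5, 4, 4, 1, 4, 3, 2, 2, 1, 2, 1].
max_i inc[i]+dec[i]−1 = 6, with one witness 16, 23, 24, 4, 2, -1.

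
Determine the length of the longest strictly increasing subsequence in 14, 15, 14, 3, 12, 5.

One longest increasing subsequence is 14, 15 (positions 1,2), of length 2; no longer one exists.

2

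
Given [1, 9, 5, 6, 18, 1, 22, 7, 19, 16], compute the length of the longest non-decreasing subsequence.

5

One longest non-decreasing subsequence is 1, 5, 6, 18, 22 (positions 1,3,4,5,7), of length 5; no longer one exists.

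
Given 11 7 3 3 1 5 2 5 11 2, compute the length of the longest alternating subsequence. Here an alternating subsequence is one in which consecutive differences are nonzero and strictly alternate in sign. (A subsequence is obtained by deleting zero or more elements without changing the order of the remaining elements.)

A longest alternating subsequence is 11, 3, 5, 2, 5, 2 (positions 1,3,6,7,8,10); its 5 consecutive differences strictly alternate in sign, and length 6 is optimal.

6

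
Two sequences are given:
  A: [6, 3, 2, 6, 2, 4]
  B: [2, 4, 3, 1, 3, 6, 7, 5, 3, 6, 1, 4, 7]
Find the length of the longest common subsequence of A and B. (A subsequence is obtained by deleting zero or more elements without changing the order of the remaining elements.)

A longest common subsequence is 6, 3, 6, 4 (length 4); the LCS DP confirms no longer common subsequence exists.

4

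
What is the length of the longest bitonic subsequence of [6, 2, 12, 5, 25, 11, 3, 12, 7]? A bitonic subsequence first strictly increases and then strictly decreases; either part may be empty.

5

Let inc[i] be the LIS ending at i and dec[i] the longest strictly decreasing subsequence starting at i. inc = [1, 1, 2, 2, 3, 3, 2, 4, 3], dec = [3, 1, 3, 2, 3, 2, 1, 2, 1].
max_i inc[i]+dec[i]−1 = 5, with one witness 6, 12, 25, 12, 7.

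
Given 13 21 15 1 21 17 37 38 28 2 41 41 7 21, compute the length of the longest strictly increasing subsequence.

One longest increasing subsequence is 13, 15, 21, 37, 38, 41 (positions 1,3,5,7,8,11), of length 6; no longer one exists.

6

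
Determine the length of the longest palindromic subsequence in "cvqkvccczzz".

5

One longest palindromic subsequence is cvkvc (positions 1,2,4,5,8); it reads the same forward and backward, and the interval DP gives dp[1][11] = 5.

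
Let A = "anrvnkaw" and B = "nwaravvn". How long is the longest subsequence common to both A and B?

A longest common subsequence is arvn (length 4); the LCS DP confirms no longer common subsequence exists.

4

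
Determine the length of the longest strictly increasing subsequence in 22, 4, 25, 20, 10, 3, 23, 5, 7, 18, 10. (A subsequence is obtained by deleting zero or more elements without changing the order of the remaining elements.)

Scanning left to right, the best length ending at each element is: 22→1, 4→1, 25→2, 20→2, 10→2, 3→1, 23→3, 5→2, 7→3, 18→4, 10→4.
So the longest increasing subsequence has length 4, e.g. 4, 5, 7, 18.

4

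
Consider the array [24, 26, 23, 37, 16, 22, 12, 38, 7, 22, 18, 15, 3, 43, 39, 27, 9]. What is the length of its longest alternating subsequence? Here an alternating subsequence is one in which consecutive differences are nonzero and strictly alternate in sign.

A longest alternating subsequence is 24, 26, 23, 37, 16, 22, 12, 38, 7, 22, 18, 43, 39 (positions 1,2,3,4,5,6,7,8,9,10,11,14,15); its 12 consecutive differences strictly alternate in sign, and length 13 is optimal.

13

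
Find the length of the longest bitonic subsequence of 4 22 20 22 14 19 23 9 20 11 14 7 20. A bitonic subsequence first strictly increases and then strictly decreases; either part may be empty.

7

Let inc[i] be the LIS ending at i and dec[i] the longest strictly decreasing subsequence starting at i. inc = [1, 2, 2, 3, 2, 3, 4, 2, 4, 3, 4, 2, 5], dec = [1, 5, 4, 4, 3, 3, 4, 2, 3, 2, 2, 1, 1].
max_i inc[i]+dec[i]−1 = 7, with one witness 4, 20, 22, 23, 20, 14, 7.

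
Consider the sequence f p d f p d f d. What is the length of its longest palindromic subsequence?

5

One longest palindromic subsequence is dfdfd (positions 3,4,6,7,8); it reads the same forward and backward, and the interval DP gives dp[1][8] = 5.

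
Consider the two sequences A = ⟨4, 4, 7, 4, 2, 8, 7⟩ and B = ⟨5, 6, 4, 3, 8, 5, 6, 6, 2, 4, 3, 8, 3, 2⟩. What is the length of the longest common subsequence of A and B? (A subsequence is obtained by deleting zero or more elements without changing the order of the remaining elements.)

3

Backtracking the LCS table gives one alignment: 4 (A1,B3) → 4 (A2,B10) → 2 (A5,B14).
So the longest common subsequence has length 3.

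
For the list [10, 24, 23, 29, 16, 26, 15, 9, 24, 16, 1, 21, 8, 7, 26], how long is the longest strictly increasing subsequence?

5

Scanning left to right, the best length ending at each element is: 10→1, 24→2, 23→2, 29→3, 16→2, 26→3, 15→2, 9→1, 24→3, 16→3, 1→1, 21→4, 8→2, 7→2, 26→5.
So the longest increasing subsequence has length 5, e.g. 10, 15, 16, 21, 26.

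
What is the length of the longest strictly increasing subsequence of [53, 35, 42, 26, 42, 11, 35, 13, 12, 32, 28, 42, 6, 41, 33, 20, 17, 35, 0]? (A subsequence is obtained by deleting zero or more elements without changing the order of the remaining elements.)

Let dp[i] be the longest increasing subsequence ending at position i. Then dp = [1, 1, 2, 1, 2, 1, 2, 2, 2, 3, 3, 4, 1, 4, 4, 3, 3, 5, 1].
The maximum is 5; one witness is 11, 13, 32, 33, 35 at positions 6,8,10,15,18.

5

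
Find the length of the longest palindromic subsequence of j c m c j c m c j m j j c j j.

11

Using dp[i][j] = 2 + dp[i+1][j−1] if the ends match, else max(dp[i+1][j], dp[i][j−1]):
dp[1][15] = 11. A witness is jcmjcmcjmcj at positions 1,2,3,5,6,7,8,9,10,13,15.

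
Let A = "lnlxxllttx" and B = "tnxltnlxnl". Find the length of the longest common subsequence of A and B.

5

A longest common subsequence is lnlxl (length 5); the LCS DP confirms no longer common subsequence exists.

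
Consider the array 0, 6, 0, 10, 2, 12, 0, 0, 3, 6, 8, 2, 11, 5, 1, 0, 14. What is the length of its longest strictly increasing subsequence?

Let dp[i] be the longest increasing subsequence ending at position i. Then dp = [1, 2, 1, 3, 2, 4, 1, 1, 3, 4, 5, 2, 6, 4, 2, 1, 7].
The maximum is 7; one witness is 0, 2, 3, 6, 8, 11, 14 at positions 1,5,9,10,11,13,17.

7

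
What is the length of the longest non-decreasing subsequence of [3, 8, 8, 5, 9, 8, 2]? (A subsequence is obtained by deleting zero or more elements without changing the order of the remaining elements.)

4

Scanning left to right, the best length ending at each element is: 3→1, 8→2, 8→3, 5→2, 9→4, 8→4, 2→1.
So the longest non-decreasing subsequence has length 4, e.g. 3, 8, 8, 9.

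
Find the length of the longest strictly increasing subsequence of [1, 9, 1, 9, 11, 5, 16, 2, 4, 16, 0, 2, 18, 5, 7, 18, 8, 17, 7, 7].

Let dp[i] be the longest increasing subsequence ending at position i. Then dp = [1, 2, 1, 2, 3, 2, 4, 2, 3, 4, 1, 2, 5, 4, 5, 6, 6, 7, 5, 5].
The maximum is 7; one witness is 1, 2, 4, 5, 7, 8, 17 at positions 1,8,9,14,15,17,18.

7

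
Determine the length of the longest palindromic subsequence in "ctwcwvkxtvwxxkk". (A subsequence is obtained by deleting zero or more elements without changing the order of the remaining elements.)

5

Using dp[i][j] = 2 + dp[i+1][j−1] if the ends match, else max(dp[i+1][j], dp[i][j−1]):
dp[1][15] = 5. A witness is kxxxk at positions 7,8,12,13,15.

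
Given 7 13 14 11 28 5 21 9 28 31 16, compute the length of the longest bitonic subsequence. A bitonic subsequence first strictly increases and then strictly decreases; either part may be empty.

Let inc[i] be the LIS ending at i and dec[i] the longest strictly decreasing subsequence starting at i. inc = [1, 2, 3, 2, 4, 1, 4, 2, 5, 6, 4], dec = [2, 3, 3, 2, 3, 1, 2, 1, 2, 2, 1].
max_i inc[i]+dec[i]−1 = 7, with one witness 7, 13, 14, 21, 28, 31, 16.

7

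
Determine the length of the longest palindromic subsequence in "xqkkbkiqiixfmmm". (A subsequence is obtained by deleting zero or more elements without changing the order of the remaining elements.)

Using dp[i][j] = 2 + dp[i+1][j−1] if the ends match, else max(dp[i+1][j], dp[i][j−1]):
dp[1][15] = 7. A witness is xqkbkqx at positions 1,2,4,5,6,8,11.

7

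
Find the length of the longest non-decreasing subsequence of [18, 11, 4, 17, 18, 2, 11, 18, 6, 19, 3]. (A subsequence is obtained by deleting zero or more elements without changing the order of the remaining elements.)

5

Scanning left to right, the best length ending at each element is: 18→1, 11→1, 4→1, 17→2, 18→3, 2→1, 11→2, 18→4, 6→2, 19→5, 3→2.
So the longest non-decreasing subsequence has length 5, e.g. 11, 17, 18, 18, 19.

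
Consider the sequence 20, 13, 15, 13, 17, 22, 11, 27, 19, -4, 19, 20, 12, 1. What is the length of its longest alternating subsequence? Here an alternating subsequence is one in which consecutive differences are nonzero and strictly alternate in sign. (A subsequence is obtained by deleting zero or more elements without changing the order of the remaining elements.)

10

Track the best alternating length ending on an up-step vs a down-step at each position: up/down = 1/1, 1/2, 3/2, 1/4, 5/2, 5/1, 1/6, 7/1, 7/8, 1/8, 9/8, 9/8, 9/10, 9/10.
The maximum over both is 10; one such subsequence is 20, 13, 15, 13, 17, 11, 27, -4, 19, 12.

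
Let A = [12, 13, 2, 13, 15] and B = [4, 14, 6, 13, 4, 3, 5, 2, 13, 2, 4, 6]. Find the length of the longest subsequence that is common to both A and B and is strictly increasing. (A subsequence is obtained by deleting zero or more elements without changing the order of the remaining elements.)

2

For each value that appears in both, track the longest common increasing run ending there.
The best achievable length is 2; one witness is 2, 13 (A-positions 3,4, B-positions 8,9).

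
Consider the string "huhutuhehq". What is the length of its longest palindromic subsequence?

7

Using dp[i][j] = 2 + dp[i+1][j−1] if the ends match, else max(dp[i+1][j], dp[i][j−1]):
dp[1][10] = 7. A witness is hhutuhh at positions 1,3,4,5,6,7,9.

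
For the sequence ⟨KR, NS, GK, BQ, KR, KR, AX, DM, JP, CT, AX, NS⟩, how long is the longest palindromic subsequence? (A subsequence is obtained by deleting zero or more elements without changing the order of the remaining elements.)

5

One longest palindromic subsequence is NS AX CT AX NS (positions 2,7,10,11,12); it reads the same forward and backward, and the interval DP gives dp[1][12] = 5.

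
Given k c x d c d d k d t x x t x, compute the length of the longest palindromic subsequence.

One longest palindromic subsequence is xtxxtx (positions 3,10,11,12,13,14); it reads the same forward and backward, and the interval DP gives dp[1][14] = 6.

6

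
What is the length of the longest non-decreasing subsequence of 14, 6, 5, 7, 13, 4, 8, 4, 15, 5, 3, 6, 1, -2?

4

Let dp[i] be the longest non-decreasing subsequence ending at position i. Then dp = [1, 1, 1, 2, 3, 1, 3, 2, 4, 3, 1, 4, 1, 1].
The maximum is 4; one witness is 6, 7, 13, 15 at positions 2,4,5,9.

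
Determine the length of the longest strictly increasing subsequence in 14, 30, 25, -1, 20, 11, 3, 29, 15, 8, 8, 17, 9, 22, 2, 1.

5

Scanning left to right, the best length ending at each element is: 14→1, 30→2, 25→2, -1→1, 20→2, 11→2, 3→2, 29→3, 15→3, 8→3, 8→3, 17→4, 9→4, 22→5, 2→2, 1→2.
So the longest increasing subsequence has length 5, e.g. -1, 11, 15, 17, 22.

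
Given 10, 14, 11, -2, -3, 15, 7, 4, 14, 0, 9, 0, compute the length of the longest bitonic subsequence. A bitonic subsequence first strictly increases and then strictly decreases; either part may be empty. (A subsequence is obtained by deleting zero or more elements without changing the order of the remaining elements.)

6

Let inc[i] be the LIS ending at i and dec[i] the longest strictly decreasing subsequence starting at i. inc = [1, 2, 2, 1, 1, 3, 2, 2, 3, 2, 3, 2], dec = [4, 5, 4, 2, 1, 4, 3, 2, 3, 1, 2, 1].
max_i inc[i]+dec[i]−1 = 6, with one witness 10, 14, 11, 7, 4, 0.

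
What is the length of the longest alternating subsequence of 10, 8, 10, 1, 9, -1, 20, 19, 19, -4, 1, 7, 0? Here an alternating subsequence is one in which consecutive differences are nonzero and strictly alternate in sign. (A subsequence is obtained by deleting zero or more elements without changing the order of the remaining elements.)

10

A longest alternating subsequence is 10, 8, 10, 1, 9, -1, 20, -4, 1, 0 (positions 1,2,3,4,5,6,7,10,11,13); its 9 consecutive differences strictly alternate in sign, and length 10 is optimal.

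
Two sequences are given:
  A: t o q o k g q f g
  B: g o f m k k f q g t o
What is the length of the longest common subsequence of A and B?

A longest common subsequence is okqg (length 4); the LCS DP confirms no longer common subsequence exists.

4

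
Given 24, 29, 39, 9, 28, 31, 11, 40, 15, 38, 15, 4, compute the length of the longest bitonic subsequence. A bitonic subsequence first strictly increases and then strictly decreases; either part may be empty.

Let inc[i] be the LIS ending at i and dec[i] the longest strictly decreasing subsequence starting at i. inc = [1, 2, 3, 1, 2, 3, 2, 4, 3, 4, 3, 1], dec = [3, 4, 4, 2, 3, 3, 2, 4, 2, 3, 2, 1].
max_i inc[i]+dec[i]−1 = 7, with one witness 24, 29, 39, 40, 38, 15, 4.

7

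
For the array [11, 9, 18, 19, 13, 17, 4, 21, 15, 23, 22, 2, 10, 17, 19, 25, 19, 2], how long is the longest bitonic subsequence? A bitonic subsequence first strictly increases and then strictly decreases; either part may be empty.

8

Let inc[i] be the LIS ending at i and dec[i] the longest strictly decreasing subsequence starting at i. inc = [1, 1, 2, 3, 2, 3, 1, 4, 3, 5, 5, 1, 2, 4, 5, 6, 5, 1], dec = [4, 3, 5, 5, 3, 4, 2, 4, 3, 4, 3, 1, 2, 2, 2, 3, 2, 1].
max_i inc[i]+dec[i]−1 = 8, with one witness 11, 18, 19, 21, 23, 22, 19, 2.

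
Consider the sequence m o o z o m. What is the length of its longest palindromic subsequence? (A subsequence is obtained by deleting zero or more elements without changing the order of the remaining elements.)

One longest palindromic subsequence is mozom (positions 1,2,4,5,6); it reads the same forward and backward, and the interval DP gives dp[1][6] = 5.

5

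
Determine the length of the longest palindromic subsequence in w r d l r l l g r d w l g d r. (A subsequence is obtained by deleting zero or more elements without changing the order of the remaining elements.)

One longest palindromic subsequence is rdlrllrldr (positions 2,3,4,5,6,7,9,12,14,15); it reads the same forward and backward, and the interval DP gives dp[1][15] = 10.

10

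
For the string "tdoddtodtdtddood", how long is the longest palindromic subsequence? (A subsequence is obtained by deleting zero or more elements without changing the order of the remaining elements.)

Using dp[i][j] = 2 + dp[i+1][j−1] if the ends match, else max(dp[i+1][j], dp[i][j−1]):
dp[1][16] = 13. A witness is doddtdtdtddod at positions 2,3,4,5,6,8,9,10,11,12,13,15,16.

13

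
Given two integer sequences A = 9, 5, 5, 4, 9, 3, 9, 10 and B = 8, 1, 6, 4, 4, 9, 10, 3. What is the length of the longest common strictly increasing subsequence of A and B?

3

For each value that appears in both, track the longest common increasing run ending there.
The best achievable length is 3; one witness is 4, 9, 10 (A-positions 4,5,8, B-positions 4,6,7).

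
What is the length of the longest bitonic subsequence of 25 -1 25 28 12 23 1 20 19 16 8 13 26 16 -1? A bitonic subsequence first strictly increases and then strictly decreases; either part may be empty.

9

One longest bitonic subsequence is -1, 25, 28, 23, 20, 19, 16, 13, -1 (positions 2,3,4,6,8,9,10,12,15): it rises to 28 then falls. Length 9 is optimal.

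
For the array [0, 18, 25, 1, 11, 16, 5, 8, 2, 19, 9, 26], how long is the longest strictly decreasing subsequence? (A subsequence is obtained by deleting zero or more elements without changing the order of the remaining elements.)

Let dp[i] be the longest decreasing subsequence ending at position i. Then dp = [1, 1, 1, 2, 2, 2, 3, 3, 4, 2, 3, 1].
The maximum is 4; one witness is 18, 11, 5, 2 at positions 2,5,7,9.

4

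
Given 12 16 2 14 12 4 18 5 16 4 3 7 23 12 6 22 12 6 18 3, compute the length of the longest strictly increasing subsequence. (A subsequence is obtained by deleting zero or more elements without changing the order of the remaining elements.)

Let dp[i] be the longest increasing subsequence ending at position i. Then dp = [1, 2, 1, 2, 2, 2, 3, 3, 4, 2, 2, 4, 5, 5, 4, 6, 5, 4, 6, 2].
The maximum is 6; one witness is 2, 4, 5, 7, 12, 22 at positions 3,6,8,12,14,16.

6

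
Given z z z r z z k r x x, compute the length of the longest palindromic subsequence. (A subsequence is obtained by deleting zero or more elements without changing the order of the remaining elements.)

5

Using dp[i][j] = 2 + dp[i+1][j−1] if the ends match, else max(dp[i+1][j], dp[i][j−1]):
dp[1][10] = 5. A witness is zzrzz at positions 2,3,4,5,6.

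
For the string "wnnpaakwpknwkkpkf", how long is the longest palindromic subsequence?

8

One longest palindromic subsequence is wnpaapnw (positions 1,2,4,5,6,9,11,12); it reads the same forward and backward, and the interval DP gives dp[1][17] = 8.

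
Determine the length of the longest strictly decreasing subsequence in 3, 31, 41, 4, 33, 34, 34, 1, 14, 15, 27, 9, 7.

Let dp[i] be the longest decreasing subsequence ending at position i. Then dp = [1, 1, 1, 2, 2, 2, 2, 3, 3, 3, 3, 4, 5].
The maximum is 5; one witness is 41, 33, 14, 9, 7 at positions 3,5,9,12,13.

5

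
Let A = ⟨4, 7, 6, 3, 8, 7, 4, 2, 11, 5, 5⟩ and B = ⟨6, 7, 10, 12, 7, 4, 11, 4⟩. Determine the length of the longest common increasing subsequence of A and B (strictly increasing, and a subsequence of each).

3

A longest common strictly increasing subsequence is 6, 7, 11 (length 3); it appears in order in both A and B, and no longer such subsequence exists.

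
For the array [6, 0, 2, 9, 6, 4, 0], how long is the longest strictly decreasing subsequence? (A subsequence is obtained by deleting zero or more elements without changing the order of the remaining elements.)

Let dp[i] be the longest decreasing subsequence ending at position i. Then dp = [1, 2, 2, 1, 2, 3, 4].
The maximum is 4; one witness is 9, 6, 4, 0 at positions 4,5,6,7.

4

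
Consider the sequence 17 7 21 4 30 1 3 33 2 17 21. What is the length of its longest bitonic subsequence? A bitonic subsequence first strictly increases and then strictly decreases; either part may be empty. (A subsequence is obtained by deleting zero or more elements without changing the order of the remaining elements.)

One longest bitonic subsequence is 17, 7, 4, 3, 2 (positions 1,2,4,7,9): it rises to 17 then falls. Length 5 is optimal.

5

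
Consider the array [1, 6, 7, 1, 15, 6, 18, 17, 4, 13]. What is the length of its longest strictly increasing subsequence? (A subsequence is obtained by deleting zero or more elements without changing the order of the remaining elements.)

5

Let dp[i] be the longest increasing subsequence ending at position i. Then dp = [1, 2, 3, 1, 4, 2, 5, 5, 2, 4].
The maximum is 5; one witness is 1, 6, 7, 15, 18 at positions 1,2,3,5,7.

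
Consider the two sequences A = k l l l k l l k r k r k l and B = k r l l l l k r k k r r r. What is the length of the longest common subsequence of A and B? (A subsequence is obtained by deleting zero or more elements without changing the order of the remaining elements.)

A longest common subsequence is kllllkrkr (length 9); the LCS DP confirms no longer common subsequence exists.

9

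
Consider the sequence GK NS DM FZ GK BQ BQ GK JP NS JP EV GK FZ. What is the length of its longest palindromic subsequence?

8

One longest palindromic subsequence is GK NS GK BQ BQ GK NS GK (positions 1,2,5,6,7,8,10,13); it reads the same forward and backward, and the interval DP gives dp[1][14] = 8.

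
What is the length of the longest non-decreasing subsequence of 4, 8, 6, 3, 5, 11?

One longest non-decreasing subsequence is 4, 8, 11 (positions 1,2,6), of length 3; no longer one exists.

3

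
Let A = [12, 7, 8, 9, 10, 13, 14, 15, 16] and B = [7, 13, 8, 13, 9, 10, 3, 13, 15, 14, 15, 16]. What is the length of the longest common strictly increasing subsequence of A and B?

A longest common strictly increasing subsequence is 7, 8, 9, 10, 13, 14, 15, 16 (length 8); it appears in order in both A and B, and no longer such subsequence exists.

8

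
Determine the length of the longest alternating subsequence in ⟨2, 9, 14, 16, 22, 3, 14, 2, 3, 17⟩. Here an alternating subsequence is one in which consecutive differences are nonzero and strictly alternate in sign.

6

Track the best alternating length ending on an up-step vs a down-step at each position: up/down = 1/1, 2/1, 2/1, 2/1, 2/1, 2/3, 4/3, 1/5, 6/5, 6/3.
The maximum over both is 6; one such subsequence is 2, 9, 3, 14, 2, 3.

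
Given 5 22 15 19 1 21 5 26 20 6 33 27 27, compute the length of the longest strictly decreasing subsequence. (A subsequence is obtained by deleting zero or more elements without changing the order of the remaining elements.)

One longest decreasing subsequence is 22, 21, 20, 6 (positions 2,6,9,10), of length 4; no longer one exists.

4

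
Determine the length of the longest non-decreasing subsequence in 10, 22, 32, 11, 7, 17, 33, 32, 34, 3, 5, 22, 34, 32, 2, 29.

Let dp[i] be the longest non-decreasing subsequence ending at position i. Then dp = [1, 2, 3, 2, 1, 3, 4, 4, 5, 1, 2, 4, 6, 5, 1, 5].
The maximum is 6; one witness is 10, 22, 32, 33, 34, 34 at positions 1,2,3,7,9,13.

6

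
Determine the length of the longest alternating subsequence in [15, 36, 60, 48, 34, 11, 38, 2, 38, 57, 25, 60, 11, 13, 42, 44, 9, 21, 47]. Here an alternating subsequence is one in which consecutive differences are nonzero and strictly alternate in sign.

12

A longest alternating subsequence is 15, 36, 34, 38, 2, 38, 25, 60, 11, 13, 9, 21 (positions 1,2,5,7,8,9,11,12,13,14,17,18); its 11 consecutive differences strictly alternate in sign, and length 12 is optimal.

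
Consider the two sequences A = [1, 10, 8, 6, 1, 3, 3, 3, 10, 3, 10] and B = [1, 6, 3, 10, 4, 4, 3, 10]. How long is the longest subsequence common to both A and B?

6

Backtracking the LCS table gives one alignment: 1 (A1,B1) → 6 (A4,B2) → 3 (A8,B3) → 10 (A9,B4) → 3 (A10,B7) → 10 (A11,B8).
So the longest common subsequence has length 6.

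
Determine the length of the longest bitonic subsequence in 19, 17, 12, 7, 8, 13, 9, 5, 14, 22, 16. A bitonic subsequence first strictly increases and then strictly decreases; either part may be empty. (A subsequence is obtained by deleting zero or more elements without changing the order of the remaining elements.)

6

One longest bitonic subsequence is 7, 8, 13, 14, 22, 16 (positions 4,5,6,9,10,11): it rises to 22 then falls. Length 6 is optimal.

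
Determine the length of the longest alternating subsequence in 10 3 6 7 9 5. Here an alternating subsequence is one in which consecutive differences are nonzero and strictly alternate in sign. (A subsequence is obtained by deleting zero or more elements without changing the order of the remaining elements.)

Track the best alternating length ending on an up-step vs a down-step at each position: up/down = 1/1, 1/2, 3/2, 3/2, 3/2, 3/4.
The maximum over both is 4; one such subsequence is 10, 3, 6, 5.

4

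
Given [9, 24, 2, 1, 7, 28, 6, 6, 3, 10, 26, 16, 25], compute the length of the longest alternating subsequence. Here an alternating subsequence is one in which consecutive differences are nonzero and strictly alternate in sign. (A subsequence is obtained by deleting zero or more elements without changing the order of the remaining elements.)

8

Track the best alternating length ending on an up-step vs a down-step at each position: up/down = 1/1, 2/1, 1/3, 1/3, 4/3, 4/1, 4/5, 4/5, 4/5, 6/5, 6/5, 6/7, 8/7.
The maximum over both is 8; one such subsequence is 9, 24, 2, 7, 6, 26, 16, 25.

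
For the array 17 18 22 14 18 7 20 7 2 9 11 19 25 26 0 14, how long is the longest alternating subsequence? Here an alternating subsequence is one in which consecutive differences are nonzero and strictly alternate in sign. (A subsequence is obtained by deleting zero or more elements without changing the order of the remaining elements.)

Track the best alternating length ending on an up-step vs a down-step at each position: up/down = 1/1, 2/1, 2/1, 1/3, 4/3, 1/5, 6/3, 1/7, 1/7, 8/7, 8/7, 8/7, 8/1, 8/1, 1/9, 10/9.
The maximum over both is 10; one such subsequence is 17, 18, 14, 18, 7, 20, 7, 9, 0, 14.

10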